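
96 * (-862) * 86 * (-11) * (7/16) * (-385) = -13185858840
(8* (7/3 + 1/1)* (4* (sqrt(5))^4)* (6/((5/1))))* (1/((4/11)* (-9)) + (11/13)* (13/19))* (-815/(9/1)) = -121924000/1539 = -79222.87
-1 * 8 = -8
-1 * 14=-14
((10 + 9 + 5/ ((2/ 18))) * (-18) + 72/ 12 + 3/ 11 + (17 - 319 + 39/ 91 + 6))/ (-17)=110980/ 1309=84.78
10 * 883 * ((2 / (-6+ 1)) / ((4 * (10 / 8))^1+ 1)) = -1766 / 3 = -588.67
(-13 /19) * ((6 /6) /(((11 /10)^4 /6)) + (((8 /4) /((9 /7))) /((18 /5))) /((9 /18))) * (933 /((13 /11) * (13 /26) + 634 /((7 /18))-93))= -2.06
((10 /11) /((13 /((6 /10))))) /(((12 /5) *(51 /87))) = 145 /4862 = 0.03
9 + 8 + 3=20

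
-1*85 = -85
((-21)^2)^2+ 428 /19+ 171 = 3698816 /19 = 194674.53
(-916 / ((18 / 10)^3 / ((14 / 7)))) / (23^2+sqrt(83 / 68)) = -1647517600 / 2774443509+91600*sqrt(1411) / 2774443509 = -0.59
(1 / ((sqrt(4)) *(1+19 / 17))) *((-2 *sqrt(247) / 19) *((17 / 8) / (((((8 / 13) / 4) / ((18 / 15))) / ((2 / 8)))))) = -3757 *sqrt(247) / 36480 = -1.62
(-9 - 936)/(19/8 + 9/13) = -98280/319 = -308.09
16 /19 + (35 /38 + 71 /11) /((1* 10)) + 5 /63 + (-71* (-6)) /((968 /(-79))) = -23975954 /724185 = -33.11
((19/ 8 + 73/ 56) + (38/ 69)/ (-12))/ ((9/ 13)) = 273715/ 52164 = 5.25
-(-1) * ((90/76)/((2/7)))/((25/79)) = 4977/380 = 13.10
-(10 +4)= -14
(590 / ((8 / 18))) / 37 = 2655 / 74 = 35.88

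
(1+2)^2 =9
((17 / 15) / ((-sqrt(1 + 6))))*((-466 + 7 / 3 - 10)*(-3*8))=-27608*sqrt(7) / 15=-4869.59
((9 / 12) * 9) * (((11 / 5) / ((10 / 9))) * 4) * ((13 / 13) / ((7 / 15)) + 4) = 114939 / 350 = 328.40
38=38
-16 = -16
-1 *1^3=-1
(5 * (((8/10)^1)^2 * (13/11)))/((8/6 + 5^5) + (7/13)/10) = 16224/13412201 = 0.00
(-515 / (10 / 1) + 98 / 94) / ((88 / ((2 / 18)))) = -527 / 8272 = -0.06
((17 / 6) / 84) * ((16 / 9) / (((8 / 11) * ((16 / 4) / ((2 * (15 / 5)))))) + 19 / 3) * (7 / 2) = 85 / 72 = 1.18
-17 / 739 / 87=-17 / 64293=-0.00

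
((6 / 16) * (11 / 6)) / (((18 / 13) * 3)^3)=24167 / 2519424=0.01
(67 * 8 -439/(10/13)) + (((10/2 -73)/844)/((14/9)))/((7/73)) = -1821739/51695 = -35.24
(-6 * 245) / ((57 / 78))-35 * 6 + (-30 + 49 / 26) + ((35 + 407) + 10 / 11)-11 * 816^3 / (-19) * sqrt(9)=5128018907177 / 5434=943691370.48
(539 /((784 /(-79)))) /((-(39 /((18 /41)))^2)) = 7821 /1136356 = 0.01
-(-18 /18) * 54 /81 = 2 /3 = 0.67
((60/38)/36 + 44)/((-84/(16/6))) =-5021/3591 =-1.40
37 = 37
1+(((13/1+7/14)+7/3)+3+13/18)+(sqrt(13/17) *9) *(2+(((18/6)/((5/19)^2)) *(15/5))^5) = 291768389598.00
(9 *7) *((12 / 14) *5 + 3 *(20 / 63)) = 330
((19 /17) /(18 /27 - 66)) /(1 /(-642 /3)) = 6099 /1666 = 3.66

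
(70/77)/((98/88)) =40/49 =0.82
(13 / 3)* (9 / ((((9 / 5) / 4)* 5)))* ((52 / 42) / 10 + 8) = 44356 / 315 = 140.81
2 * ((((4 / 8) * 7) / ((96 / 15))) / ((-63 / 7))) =-35 / 288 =-0.12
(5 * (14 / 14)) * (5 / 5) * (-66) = -330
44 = 44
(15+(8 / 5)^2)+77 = 2364 / 25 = 94.56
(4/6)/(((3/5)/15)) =16.67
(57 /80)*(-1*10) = -57 /8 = -7.12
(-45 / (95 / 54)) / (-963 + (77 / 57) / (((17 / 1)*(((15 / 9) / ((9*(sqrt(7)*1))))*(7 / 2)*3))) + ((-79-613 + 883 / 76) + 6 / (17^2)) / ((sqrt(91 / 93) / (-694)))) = -127813140 / (-4811928030 + 204204*sqrt(7) + 25926877075*sqrt(8463)) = -0.00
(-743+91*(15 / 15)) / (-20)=163 / 5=32.60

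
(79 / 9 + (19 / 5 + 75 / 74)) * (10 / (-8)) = -45259 / 2664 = -16.99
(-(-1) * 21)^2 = 441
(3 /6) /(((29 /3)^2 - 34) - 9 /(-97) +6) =873 /114428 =0.01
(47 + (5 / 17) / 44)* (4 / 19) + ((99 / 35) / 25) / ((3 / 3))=31117622 / 3108875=10.01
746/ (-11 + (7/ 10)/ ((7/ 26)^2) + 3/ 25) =-610.05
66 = 66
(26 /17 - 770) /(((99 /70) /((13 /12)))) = -2972060 /5049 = -588.64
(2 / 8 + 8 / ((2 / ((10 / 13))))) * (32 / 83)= 1384 / 1079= 1.28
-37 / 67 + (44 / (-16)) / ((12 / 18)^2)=-7225 / 1072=-6.74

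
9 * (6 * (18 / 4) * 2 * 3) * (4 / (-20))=-1458 / 5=-291.60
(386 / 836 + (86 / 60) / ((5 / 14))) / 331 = 0.01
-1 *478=-478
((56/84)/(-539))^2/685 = 4/1791061965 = 0.00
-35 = -35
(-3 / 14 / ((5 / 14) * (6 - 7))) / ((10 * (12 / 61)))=61 / 200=0.30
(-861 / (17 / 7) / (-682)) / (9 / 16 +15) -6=-2870834 / 481151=-5.97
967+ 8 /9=8711 /9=967.89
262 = 262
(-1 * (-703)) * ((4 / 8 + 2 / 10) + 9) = 68191 / 10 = 6819.10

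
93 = 93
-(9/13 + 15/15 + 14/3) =-6.36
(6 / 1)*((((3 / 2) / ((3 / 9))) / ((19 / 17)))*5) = 2295 / 19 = 120.79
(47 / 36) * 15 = 235 / 12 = 19.58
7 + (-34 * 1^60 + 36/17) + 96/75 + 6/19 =-188039/8075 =-23.29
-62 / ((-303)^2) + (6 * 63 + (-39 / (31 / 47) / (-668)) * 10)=360163953445 / 950590386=378.88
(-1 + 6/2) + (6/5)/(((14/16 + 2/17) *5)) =2522/1125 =2.24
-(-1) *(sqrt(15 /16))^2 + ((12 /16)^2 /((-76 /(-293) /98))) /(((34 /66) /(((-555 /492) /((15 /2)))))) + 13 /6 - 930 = -2514546325 /2542656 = -988.94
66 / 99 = 2 / 3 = 0.67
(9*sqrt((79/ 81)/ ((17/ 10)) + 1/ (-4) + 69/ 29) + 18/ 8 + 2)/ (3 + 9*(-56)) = -sqrt(212857187)/ 493986 -17/ 2004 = -0.04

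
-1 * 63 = -63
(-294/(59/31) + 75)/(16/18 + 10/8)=-168804/4543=-37.16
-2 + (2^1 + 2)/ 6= -1.33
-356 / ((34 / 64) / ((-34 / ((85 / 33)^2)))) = 24811776 / 7225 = 3434.16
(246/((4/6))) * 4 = 1476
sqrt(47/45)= sqrt(235)/15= 1.02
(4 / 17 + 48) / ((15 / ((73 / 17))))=11972 / 867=13.81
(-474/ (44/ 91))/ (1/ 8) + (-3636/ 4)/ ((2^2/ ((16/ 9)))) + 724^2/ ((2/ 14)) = 40270840/ 11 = 3660985.45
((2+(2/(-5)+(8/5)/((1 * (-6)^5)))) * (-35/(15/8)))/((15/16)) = -31.85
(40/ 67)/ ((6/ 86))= 1720/ 201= 8.56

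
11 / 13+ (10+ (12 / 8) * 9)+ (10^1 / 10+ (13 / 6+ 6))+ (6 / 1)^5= 304571 / 39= 7809.51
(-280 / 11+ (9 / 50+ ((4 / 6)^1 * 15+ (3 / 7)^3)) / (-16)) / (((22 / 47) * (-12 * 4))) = 1.16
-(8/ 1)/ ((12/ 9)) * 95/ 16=-285/ 8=-35.62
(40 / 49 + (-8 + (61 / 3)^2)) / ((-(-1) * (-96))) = -4.23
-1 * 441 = -441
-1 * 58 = -58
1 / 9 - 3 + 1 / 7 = -173 / 63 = -2.75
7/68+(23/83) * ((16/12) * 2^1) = 14255/16932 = 0.84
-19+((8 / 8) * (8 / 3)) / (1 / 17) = 26.33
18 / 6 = 3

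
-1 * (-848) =848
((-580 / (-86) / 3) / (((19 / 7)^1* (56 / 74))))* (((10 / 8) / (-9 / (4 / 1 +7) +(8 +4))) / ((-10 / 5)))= -295075 / 4823568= -0.06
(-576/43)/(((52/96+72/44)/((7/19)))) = -1064448/469775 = -2.27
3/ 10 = 0.30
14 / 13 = 1.08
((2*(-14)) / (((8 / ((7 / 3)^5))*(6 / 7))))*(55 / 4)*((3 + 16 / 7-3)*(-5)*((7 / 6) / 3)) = 226474325 / 13122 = 17259.13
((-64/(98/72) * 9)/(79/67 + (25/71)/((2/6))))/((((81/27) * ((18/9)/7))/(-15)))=3312.86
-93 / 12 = -31 / 4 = -7.75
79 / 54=1.46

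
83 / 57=1.46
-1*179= -179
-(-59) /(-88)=-59 /88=-0.67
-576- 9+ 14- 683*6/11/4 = -14611/22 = -664.14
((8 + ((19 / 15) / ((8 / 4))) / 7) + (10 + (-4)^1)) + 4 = 3799 / 210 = 18.09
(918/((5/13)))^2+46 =142421506/25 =5696860.24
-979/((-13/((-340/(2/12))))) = -1997160/13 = -153627.69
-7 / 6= -1.17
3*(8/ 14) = 12/ 7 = 1.71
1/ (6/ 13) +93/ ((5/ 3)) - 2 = 55.97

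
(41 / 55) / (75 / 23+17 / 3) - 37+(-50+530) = 15011669 / 33880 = 443.08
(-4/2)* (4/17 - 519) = 17638/17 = 1037.53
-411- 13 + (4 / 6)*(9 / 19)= -8050 / 19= -423.68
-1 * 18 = -18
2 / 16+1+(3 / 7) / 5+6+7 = 3979 / 280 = 14.21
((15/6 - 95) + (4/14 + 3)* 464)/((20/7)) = 501.22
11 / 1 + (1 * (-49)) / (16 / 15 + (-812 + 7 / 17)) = 2286008 / 206683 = 11.06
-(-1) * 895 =895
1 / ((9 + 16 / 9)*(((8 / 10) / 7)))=315 / 388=0.81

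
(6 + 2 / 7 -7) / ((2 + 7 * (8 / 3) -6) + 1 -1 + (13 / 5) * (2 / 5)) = -375 / 8246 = -0.05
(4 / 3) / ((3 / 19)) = 76 / 9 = 8.44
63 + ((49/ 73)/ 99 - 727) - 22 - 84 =-5564741/ 7227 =-769.99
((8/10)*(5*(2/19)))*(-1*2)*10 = -160/19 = -8.42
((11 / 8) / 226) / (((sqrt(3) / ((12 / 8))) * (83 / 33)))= 0.00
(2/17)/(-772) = -1/6562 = -0.00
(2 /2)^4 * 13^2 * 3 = 507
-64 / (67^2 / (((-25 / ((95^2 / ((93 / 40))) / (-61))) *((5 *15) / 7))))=-680760 / 11343703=-0.06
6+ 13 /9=67 /9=7.44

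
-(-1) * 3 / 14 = 3 / 14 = 0.21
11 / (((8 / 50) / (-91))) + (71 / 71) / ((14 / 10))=-175155 / 28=-6255.54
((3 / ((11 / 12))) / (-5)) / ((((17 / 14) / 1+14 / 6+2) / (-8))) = 12096 / 12815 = 0.94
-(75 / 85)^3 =-0.69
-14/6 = -7/3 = -2.33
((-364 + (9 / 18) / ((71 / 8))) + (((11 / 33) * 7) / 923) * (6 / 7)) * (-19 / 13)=6382442 / 11999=531.91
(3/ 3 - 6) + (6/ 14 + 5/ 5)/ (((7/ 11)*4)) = -435/ 98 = -4.44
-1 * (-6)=6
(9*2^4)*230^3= 1752048000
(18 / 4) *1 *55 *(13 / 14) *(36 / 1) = 8273.57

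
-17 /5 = -3.40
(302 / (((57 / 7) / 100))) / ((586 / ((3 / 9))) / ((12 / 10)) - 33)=26425 / 10203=2.59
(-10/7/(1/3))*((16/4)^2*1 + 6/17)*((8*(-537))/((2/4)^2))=143314560/119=1204324.03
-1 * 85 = -85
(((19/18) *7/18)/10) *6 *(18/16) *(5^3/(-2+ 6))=3325/384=8.66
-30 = -30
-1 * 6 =-6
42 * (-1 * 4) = -168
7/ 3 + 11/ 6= 25/ 6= 4.17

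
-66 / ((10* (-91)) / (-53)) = -1749 / 455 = -3.84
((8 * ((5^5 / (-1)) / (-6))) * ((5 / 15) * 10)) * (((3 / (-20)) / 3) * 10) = -62500 / 9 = -6944.44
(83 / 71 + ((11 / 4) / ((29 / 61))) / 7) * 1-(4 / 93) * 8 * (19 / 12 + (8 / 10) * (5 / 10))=105591911 / 80424540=1.31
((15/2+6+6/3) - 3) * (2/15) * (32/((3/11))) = 1760/9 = 195.56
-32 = -32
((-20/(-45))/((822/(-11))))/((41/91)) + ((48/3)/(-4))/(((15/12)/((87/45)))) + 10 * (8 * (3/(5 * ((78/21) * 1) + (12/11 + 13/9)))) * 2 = 917364591466/55457904825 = 16.54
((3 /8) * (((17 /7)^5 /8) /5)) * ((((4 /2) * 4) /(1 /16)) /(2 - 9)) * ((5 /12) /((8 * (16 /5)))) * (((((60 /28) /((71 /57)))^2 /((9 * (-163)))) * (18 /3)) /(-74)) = -1729918272375 /44867338819346176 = -0.00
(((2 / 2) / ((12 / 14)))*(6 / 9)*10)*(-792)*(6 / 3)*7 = -86240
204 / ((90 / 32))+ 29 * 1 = 1523 / 15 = 101.53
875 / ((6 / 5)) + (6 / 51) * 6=74447 / 102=729.87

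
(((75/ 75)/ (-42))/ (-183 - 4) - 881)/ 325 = -6919373/ 2552550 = -2.71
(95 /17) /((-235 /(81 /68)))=-1539 /54332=-0.03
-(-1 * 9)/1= 9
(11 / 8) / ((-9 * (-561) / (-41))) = -41 / 3672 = -0.01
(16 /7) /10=8 /35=0.23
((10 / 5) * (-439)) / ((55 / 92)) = -80776 / 55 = -1468.65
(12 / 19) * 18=216 / 19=11.37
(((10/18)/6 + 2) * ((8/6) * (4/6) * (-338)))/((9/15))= -763880/729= -1047.85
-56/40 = -7/5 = -1.40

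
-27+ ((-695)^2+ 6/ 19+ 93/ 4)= 483021.57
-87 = -87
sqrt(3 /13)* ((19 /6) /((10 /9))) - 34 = -32.63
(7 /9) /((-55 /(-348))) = 812 /165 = 4.92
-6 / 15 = -2 / 5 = -0.40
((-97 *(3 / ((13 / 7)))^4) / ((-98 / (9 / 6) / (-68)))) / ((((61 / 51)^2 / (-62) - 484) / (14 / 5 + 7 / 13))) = 98155975783446 / 20700785882855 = 4.74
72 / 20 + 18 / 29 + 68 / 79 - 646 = -7341722 / 11455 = -640.92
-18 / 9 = -2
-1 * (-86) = 86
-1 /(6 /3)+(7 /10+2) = 11 /5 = 2.20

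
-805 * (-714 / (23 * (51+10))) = 409.67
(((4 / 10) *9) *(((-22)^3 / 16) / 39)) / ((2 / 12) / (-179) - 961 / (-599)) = -2568800718 / 67048475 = -38.31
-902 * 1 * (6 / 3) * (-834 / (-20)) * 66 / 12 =-2068737 / 5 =-413747.40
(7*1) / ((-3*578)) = -7 / 1734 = -0.00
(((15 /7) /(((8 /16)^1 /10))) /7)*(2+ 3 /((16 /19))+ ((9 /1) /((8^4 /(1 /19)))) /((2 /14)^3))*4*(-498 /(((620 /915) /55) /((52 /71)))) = -1065337703483625 /262288768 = -4061697.77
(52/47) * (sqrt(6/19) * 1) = 52 * sqrt(114)/893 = 0.62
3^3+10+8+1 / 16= 45.06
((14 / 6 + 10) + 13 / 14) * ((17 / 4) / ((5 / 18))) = 28407 / 140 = 202.91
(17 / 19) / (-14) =-17 / 266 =-0.06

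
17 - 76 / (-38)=19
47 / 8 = 5.88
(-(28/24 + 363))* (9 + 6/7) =-50255/14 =-3589.64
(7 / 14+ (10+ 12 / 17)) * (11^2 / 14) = 46101 / 476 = 96.85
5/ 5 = 1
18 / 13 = 1.38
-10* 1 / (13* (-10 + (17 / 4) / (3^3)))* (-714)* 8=-6168960 / 13819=-446.41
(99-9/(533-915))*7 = 264789/382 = 693.16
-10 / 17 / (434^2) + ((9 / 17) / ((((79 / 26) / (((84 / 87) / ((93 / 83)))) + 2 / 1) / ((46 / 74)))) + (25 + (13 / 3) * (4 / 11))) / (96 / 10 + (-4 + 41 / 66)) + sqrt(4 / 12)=sqrt(3) / 3 + 173861015373265105 / 40608765236621246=4.86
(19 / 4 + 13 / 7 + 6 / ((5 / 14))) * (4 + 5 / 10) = 29493 / 280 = 105.33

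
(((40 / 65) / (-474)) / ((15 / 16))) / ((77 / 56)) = -512 / 508365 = -0.00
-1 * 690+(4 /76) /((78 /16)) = -511282 /741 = -689.99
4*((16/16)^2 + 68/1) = 276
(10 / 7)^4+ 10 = 34010 / 2401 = 14.16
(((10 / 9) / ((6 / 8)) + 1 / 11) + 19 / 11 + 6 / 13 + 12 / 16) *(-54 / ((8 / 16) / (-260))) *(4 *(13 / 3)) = 72457840 / 33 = 2195692.12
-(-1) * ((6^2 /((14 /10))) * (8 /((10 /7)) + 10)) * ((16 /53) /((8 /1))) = 5616 /371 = 15.14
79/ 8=9.88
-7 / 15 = -0.47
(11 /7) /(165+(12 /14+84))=1 /159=0.01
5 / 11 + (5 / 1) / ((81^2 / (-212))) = 21145 / 72171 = 0.29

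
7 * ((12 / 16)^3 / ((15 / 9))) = 567 / 320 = 1.77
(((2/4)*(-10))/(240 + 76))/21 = -5/6636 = -0.00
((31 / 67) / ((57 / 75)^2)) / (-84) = -19375 / 2031708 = -0.01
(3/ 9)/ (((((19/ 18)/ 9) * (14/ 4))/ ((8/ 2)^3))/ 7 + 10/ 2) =0.07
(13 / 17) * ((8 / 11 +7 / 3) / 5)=1313 / 2805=0.47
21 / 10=2.10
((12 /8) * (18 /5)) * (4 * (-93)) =-10044 /5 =-2008.80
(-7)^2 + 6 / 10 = 49.60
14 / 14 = 1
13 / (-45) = -13 / 45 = -0.29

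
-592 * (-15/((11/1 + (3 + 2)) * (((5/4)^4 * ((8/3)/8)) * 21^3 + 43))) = 142080/1940383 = 0.07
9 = 9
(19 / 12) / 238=19 / 2856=0.01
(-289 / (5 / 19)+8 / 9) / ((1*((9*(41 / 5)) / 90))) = -493790 / 369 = -1338.18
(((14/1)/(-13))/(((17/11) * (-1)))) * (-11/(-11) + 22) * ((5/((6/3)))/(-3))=-8855/663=-13.36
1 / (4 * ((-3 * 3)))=-1 / 36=-0.03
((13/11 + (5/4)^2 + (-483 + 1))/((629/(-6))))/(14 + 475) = 84349/9022376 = 0.01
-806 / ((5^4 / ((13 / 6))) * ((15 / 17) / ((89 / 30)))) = -7926607 / 843750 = -9.39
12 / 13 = 0.92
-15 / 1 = -15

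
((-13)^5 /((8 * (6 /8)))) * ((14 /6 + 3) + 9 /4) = -33787663 /72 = -469273.10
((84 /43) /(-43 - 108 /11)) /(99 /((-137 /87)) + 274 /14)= 63294 /74096009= 0.00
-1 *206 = -206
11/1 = 11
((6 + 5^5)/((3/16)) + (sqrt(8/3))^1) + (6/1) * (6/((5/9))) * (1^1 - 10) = 2 * sqrt(6)/3 + 241732/15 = 16117.10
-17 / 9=-1.89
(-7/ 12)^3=-343/ 1728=-0.20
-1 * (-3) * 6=18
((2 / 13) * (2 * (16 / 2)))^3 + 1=34965 / 2197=15.91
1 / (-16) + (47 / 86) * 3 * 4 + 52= 40245 / 688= 58.50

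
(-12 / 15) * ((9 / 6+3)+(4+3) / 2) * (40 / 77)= -256 / 77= -3.32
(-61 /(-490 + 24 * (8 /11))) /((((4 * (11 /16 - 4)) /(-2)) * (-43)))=-2684 /5923121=-0.00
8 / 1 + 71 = 79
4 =4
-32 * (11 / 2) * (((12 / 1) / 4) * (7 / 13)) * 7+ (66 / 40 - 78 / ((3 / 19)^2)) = -3991393 / 780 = -5117.17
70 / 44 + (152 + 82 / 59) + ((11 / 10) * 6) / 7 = 7083609 / 45430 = 155.92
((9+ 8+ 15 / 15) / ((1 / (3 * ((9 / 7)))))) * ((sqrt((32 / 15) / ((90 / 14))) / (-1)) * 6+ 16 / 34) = 3888 / 119 - 1296 * sqrt(42) / 35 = -207.30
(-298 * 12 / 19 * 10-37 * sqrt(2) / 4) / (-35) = 37 * sqrt(2) / 140 +7152 / 133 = 54.15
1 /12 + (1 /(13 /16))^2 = 3241 /2028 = 1.60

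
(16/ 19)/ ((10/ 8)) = 64/ 95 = 0.67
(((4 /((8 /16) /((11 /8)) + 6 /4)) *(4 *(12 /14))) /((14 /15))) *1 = 15840 /2009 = 7.88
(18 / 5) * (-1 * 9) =-162 / 5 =-32.40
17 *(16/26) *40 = 5440/13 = 418.46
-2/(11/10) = -20/11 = -1.82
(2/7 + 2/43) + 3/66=2501/6622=0.38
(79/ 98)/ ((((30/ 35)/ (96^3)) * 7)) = 5824512/ 49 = 118867.59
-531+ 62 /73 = -38701 /73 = -530.15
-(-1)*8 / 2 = 4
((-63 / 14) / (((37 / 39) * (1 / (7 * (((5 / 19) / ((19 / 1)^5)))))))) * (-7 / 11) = 85995 / 38295347134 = 0.00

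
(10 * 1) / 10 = 1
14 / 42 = 1 / 3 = 0.33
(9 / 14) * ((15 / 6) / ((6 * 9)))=5 / 168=0.03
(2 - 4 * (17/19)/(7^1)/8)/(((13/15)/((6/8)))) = 23175/13832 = 1.68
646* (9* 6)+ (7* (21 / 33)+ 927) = 393970 / 11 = 35815.45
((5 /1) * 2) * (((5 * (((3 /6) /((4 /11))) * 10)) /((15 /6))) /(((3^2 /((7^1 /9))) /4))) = 7700 /81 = 95.06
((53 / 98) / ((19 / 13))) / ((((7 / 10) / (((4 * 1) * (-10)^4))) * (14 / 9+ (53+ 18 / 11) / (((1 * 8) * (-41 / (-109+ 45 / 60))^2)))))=2935364889600000 / 6825018660341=430.09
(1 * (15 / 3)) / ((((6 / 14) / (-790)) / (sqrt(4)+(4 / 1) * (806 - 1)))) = -29696100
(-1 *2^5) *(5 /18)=-8.89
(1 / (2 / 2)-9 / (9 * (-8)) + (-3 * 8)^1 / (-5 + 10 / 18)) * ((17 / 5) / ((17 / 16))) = 522 / 25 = 20.88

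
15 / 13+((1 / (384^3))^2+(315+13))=13719226704319217677 / 41680286785732608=329.15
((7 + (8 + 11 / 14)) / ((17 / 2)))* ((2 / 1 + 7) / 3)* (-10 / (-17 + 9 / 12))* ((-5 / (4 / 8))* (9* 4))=-8640 / 7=-1234.29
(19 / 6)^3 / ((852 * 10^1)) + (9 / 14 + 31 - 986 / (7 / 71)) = -128425763027 / 12882240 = -9969.21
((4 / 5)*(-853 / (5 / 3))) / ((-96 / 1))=853 / 200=4.26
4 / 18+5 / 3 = 17 / 9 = 1.89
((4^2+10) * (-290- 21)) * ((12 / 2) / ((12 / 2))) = -8086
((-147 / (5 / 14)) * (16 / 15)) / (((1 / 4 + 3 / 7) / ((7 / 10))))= -1075648 / 2375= -452.90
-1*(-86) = 86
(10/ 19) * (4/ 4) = 10/ 19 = 0.53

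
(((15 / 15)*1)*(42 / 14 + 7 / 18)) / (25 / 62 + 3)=1891 / 1899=1.00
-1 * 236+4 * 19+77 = -83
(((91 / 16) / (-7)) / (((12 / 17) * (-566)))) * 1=221 / 108672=0.00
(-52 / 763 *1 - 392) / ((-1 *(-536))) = -74787 / 102242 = -0.73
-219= -219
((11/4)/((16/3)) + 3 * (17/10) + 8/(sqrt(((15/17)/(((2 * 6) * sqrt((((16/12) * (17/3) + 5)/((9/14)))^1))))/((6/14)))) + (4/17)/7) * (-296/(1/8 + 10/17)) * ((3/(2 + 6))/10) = -40256 * sqrt(255) * 77518^(1/4)/16975 - 23878653/271600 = -719.81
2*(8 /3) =16 /3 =5.33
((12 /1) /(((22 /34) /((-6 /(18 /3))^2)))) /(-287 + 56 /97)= -6596 /101871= -0.06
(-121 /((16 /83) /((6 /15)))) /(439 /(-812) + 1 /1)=-2038729 /3730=-546.58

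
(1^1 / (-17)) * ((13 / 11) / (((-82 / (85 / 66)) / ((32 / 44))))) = 130 / 163713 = 0.00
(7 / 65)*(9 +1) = 14 / 13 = 1.08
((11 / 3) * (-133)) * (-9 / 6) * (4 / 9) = 2926 / 9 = 325.11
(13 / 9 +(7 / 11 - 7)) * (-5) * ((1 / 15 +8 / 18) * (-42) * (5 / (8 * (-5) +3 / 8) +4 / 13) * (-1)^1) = 10663352 / 111267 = 95.84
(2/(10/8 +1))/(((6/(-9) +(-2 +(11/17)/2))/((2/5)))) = -544/3585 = -0.15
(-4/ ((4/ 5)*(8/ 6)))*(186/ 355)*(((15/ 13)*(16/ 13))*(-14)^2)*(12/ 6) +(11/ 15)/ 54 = -10630437611/ 9719190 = -1093.76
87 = 87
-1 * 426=-426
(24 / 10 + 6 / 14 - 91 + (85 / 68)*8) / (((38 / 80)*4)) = -288 / 7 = -41.14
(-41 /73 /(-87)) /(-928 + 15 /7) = -287 /41160831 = -0.00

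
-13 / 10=-1.30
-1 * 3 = -3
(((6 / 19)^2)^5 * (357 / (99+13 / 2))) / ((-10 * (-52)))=5396606208 / 84087573725740715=0.00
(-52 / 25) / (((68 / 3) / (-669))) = 26091 / 425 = 61.39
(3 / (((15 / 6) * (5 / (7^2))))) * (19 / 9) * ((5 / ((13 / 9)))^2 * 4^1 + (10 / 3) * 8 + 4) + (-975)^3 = -35243753537399 / 38025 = -926857423.73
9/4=2.25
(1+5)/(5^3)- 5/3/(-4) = 697/1500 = 0.46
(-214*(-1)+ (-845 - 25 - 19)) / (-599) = 675 / 599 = 1.13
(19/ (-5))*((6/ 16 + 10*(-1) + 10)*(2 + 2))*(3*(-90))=1539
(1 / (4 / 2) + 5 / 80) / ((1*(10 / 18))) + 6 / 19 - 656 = -995101 / 1520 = -654.67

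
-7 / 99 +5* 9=4448 / 99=44.93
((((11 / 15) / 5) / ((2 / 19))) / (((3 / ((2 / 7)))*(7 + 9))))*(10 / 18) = 209 / 45360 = 0.00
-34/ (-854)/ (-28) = -17/ 11956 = -0.00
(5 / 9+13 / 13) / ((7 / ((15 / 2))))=5 / 3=1.67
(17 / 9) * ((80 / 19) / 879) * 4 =0.04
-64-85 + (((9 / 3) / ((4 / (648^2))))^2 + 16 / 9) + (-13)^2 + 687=892616813035 / 9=99179645892.78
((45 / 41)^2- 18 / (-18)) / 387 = 3706 / 650547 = 0.01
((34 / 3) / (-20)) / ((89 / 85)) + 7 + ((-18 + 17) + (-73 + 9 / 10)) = -66.64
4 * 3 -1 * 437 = -425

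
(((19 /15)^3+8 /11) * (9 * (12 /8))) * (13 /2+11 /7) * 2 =11576737 /19250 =601.39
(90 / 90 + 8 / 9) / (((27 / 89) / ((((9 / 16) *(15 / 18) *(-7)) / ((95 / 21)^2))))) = -1.00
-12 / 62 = -6 / 31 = -0.19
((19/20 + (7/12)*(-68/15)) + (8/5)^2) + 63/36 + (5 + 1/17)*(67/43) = 80309/7650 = 10.50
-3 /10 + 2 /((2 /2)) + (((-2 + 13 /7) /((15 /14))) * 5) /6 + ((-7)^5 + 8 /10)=-302483 /18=-16804.61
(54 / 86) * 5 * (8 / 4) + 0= 270 / 43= 6.28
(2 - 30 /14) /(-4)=1 /28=0.04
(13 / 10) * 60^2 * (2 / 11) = 9360 / 11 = 850.91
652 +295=947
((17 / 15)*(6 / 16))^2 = 289 / 1600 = 0.18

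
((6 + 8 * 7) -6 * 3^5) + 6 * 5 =-1366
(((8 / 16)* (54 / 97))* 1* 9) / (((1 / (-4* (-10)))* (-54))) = -180 / 97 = -1.86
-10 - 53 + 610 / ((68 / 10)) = 454 / 17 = 26.71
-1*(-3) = 3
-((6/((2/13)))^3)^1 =-59319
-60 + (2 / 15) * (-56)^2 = 5372 / 15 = 358.13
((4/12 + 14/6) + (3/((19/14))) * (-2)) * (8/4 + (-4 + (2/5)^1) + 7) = -180/19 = -9.47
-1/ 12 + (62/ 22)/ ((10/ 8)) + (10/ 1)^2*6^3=14257433/ 660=21602.17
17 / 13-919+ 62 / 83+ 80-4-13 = -853.95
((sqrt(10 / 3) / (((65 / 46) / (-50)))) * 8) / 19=-3680 * sqrt(30) / 741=-27.20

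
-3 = -3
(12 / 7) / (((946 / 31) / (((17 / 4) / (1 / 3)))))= 4743 / 6622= 0.72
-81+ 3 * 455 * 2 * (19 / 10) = 5106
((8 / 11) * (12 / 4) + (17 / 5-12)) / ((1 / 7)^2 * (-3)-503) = 17297 / 1355750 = 0.01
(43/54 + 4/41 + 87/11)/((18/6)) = 214387/73062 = 2.93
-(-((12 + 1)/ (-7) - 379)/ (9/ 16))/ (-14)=21328/ 441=48.36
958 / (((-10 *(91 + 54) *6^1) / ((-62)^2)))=-920638 / 2175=-423.28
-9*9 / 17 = -81 / 17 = -4.76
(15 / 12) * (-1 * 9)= -45 / 4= -11.25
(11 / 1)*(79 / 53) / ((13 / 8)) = 6952 / 689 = 10.09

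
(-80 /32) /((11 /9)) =-45 /22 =-2.05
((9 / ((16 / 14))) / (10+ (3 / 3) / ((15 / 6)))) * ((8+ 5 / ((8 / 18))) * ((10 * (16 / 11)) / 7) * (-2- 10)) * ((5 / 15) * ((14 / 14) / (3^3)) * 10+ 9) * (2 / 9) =-258650 / 351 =-736.89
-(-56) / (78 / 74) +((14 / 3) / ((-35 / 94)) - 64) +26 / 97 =-437638 / 18915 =-23.14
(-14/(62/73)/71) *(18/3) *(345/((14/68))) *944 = -4850026560/2201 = -2203555.91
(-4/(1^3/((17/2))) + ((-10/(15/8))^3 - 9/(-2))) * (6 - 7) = 9785/54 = 181.20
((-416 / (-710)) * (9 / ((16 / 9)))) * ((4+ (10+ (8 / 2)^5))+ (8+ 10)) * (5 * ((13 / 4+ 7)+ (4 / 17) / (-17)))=3289479336 / 20519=160313.82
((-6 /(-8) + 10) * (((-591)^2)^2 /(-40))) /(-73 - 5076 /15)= 5245880329323 /65824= 79695556.78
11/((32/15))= 165/32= 5.16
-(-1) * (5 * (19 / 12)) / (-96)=-95 / 1152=-0.08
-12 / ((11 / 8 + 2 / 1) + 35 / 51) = -4896 / 1657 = -2.95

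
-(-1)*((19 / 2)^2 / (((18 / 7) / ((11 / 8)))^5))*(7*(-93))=-212041350506909 / 82556485632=-2568.44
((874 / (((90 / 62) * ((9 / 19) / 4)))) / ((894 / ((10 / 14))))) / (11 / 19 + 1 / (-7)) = 9780934 / 1050003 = 9.32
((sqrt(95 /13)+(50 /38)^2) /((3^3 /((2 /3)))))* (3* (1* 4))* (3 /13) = 5000 /42237+8* sqrt(1235) /1521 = 0.30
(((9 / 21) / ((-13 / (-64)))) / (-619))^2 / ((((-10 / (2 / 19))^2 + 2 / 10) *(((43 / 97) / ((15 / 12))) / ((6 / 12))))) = 620800 / 342047855736041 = 0.00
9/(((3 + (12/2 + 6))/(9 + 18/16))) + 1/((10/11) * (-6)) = 707/120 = 5.89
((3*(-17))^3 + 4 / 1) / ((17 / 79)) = -10479113 / 17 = -616418.41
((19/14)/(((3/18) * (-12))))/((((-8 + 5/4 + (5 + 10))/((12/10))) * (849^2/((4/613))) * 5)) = -152/850563200025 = -0.00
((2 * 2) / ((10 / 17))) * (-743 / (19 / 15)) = -3988.74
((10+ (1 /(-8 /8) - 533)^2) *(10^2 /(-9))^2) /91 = 407380000 /1053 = 386875.59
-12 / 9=-4 / 3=-1.33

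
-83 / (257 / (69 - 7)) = -5146 / 257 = -20.02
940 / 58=470 / 29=16.21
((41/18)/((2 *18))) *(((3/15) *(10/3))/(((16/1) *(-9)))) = -41/139968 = -0.00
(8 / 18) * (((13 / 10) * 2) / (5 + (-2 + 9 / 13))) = 169 / 540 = 0.31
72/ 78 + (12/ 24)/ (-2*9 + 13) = 107/ 130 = 0.82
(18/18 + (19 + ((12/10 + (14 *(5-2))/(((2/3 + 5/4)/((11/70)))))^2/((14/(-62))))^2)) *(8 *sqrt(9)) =1879538474865504/8570130625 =219312.70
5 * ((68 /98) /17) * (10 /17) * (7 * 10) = 8.40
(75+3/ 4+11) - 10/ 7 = 2389/ 28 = 85.32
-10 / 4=-5 / 2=-2.50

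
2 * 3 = 6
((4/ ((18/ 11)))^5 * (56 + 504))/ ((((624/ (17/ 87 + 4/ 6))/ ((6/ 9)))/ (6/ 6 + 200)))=9047.97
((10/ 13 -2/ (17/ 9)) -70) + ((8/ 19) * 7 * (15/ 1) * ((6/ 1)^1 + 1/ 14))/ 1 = 831954/ 4199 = 198.13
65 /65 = 1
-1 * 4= -4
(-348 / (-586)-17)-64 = -23559 / 293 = -80.41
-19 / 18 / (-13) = 19 / 234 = 0.08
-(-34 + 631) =-597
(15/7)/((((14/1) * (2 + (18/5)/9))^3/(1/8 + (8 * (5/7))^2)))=0.00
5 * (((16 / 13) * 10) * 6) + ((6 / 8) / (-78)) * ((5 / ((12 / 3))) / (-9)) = 1382405 / 3744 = 369.23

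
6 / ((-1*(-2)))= 3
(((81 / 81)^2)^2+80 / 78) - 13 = -428 / 39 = -10.97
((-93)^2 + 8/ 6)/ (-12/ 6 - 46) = -25951/ 144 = -180.22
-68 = -68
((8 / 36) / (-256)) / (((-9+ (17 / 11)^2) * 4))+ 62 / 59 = 228563939 / 217497600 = 1.05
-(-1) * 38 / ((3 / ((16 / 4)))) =152 / 3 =50.67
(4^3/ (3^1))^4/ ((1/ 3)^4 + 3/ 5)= 10485760/ 31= 338250.32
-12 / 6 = -2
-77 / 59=-1.31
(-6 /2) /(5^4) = -3 /625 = -0.00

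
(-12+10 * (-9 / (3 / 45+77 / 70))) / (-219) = 208 / 511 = 0.41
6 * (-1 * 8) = -48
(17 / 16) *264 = 561 / 2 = 280.50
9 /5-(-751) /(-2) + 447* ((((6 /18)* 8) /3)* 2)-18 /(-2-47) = 421.33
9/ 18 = 0.50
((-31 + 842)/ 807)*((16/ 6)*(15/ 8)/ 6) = 4055/ 4842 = 0.84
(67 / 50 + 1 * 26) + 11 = 38.34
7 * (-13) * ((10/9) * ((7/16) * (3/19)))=-3185/456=-6.98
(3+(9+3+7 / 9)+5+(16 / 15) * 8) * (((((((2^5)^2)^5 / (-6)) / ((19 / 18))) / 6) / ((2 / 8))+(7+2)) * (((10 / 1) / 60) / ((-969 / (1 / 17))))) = 2970123954250616563 / 84506490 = 35146696475.63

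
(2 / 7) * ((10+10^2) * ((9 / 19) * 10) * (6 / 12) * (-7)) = -9900 / 19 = -521.05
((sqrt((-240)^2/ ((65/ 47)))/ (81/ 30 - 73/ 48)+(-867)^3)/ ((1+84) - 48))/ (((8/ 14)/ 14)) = -31934003787/ 74+282240* sqrt(3055)/ 136123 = -431540477.11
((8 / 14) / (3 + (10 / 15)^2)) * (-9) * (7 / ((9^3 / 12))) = -16 / 93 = -0.17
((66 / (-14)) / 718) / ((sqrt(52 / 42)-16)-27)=33 * sqrt(546) / 195023878 + 4257 / 27860554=0.00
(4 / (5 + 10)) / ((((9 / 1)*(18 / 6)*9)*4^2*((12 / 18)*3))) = 0.00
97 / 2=48.50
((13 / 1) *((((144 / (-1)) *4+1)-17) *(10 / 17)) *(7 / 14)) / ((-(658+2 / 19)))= 91390 / 26571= 3.44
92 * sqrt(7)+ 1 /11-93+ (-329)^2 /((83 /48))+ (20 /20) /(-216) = 92 * sqrt(7)+ 12326346239 /197208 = 62747.70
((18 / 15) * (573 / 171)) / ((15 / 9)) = 1146 / 475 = 2.41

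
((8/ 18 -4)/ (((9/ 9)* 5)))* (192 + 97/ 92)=-142088/ 1035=-137.28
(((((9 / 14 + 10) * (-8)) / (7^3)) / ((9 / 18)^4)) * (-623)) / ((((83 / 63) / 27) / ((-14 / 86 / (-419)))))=206235072 / 10467877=19.70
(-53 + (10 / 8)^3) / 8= -3267 / 512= -6.38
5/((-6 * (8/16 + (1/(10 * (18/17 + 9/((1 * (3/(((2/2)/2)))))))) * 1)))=-725/469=-1.55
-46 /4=-11.50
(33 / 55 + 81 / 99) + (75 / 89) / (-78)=179117 / 127270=1.41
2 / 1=2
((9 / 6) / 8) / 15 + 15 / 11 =1211 / 880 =1.38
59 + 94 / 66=60.42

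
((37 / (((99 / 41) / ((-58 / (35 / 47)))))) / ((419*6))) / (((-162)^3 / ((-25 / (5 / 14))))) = -2067671 / 264536449452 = -0.00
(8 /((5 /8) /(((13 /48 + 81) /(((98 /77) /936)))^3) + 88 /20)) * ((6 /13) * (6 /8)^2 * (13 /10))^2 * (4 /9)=379651173281434206009 /4124605339353855846320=0.09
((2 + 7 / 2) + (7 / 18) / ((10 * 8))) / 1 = 7927 / 1440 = 5.50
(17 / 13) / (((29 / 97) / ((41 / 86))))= 67609 / 32422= 2.09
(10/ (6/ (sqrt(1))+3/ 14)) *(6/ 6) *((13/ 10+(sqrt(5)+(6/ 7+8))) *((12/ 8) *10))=299.15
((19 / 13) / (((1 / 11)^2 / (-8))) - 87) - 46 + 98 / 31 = -622477 / 403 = -1544.61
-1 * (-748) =748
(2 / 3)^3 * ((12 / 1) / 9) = 32 / 81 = 0.40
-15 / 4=-3.75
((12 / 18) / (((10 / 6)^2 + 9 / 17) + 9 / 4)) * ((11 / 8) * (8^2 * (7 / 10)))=125664 / 17005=7.39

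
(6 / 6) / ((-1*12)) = -0.08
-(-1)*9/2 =9/2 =4.50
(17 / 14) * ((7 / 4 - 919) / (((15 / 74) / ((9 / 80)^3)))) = -560795643 / 71680000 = -7.82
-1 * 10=-10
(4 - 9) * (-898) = 4490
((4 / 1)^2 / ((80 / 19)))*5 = 19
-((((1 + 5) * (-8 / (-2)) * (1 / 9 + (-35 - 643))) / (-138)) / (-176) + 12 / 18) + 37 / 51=112825 / 154836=0.73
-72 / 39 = -24 / 13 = -1.85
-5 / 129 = -0.04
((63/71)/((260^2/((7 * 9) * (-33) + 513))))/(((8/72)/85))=-7547337/479960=-15.72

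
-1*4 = -4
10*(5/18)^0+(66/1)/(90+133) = 2296/223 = 10.30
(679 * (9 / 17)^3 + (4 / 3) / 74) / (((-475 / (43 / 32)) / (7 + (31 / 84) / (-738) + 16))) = -673830143171077 / 102772985898240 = -6.56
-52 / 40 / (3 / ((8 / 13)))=-4 / 15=-0.27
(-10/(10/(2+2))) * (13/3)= -52/3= -17.33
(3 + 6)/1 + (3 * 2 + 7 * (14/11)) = 263/11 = 23.91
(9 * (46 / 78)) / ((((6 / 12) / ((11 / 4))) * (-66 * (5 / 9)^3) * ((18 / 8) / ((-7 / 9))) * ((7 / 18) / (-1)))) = -3726 / 1625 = -2.29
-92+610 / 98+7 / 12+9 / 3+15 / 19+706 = 6978001 / 11172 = 624.60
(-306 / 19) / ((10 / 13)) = -1989 / 95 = -20.94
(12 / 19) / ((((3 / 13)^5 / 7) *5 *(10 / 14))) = 72773428 / 38475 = 1891.45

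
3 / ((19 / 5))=0.79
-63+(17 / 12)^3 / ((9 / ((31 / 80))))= -78229777 / 1244160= -62.88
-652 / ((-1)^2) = -652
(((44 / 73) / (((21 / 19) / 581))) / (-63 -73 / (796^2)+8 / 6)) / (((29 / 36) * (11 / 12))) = -1726639082496 / 248153001943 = -6.96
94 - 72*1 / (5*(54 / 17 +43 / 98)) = 2710858 / 30115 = 90.02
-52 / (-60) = 13 / 15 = 0.87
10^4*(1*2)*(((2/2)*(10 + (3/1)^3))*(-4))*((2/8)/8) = -92500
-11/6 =-1.83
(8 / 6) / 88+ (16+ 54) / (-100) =-113 / 165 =-0.68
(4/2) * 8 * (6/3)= 32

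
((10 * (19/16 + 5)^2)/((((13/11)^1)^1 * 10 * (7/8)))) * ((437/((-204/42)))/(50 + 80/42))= -989381547/15416960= -64.17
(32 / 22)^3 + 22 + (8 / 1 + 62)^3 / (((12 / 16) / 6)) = 3652297378 / 1331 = 2744025.08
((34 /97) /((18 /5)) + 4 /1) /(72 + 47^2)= 3577 /1991313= 0.00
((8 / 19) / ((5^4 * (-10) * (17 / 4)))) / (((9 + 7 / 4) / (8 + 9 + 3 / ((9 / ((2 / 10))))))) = -16384 / 651046875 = -0.00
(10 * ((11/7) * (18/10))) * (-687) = -19432.29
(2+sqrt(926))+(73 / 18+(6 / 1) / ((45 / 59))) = 1253 / 90+sqrt(926) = 44.35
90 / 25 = 18 / 5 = 3.60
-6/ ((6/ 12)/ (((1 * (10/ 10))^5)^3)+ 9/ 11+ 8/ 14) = -308/ 97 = -3.18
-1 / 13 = -0.08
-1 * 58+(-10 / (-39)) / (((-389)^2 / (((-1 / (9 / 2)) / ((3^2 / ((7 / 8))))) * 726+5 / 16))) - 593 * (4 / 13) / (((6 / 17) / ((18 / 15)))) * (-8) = 4904.95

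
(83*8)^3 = 292754944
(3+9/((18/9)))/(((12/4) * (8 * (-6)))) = -5/96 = -0.05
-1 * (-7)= 7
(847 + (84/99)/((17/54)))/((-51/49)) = -7785757/9537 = -816.37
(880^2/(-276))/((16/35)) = -423500/69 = -6137.68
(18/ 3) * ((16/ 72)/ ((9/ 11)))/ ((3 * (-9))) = -44/ 729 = -0.06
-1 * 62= -62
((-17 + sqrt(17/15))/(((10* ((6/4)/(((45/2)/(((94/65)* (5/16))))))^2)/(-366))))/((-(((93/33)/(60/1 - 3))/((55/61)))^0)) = -1514185920/2209 + 5937984* sqrt(255)/2209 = -642536.86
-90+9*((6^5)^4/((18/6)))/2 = 5484237660094374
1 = 1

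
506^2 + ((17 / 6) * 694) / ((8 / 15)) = 2077783 / 8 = 259722.88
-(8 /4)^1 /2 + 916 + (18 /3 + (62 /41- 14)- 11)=36798 /41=897.51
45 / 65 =9 / 13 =0.69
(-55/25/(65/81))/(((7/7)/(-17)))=15147/325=46.61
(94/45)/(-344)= -47/7740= -0.01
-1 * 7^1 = -7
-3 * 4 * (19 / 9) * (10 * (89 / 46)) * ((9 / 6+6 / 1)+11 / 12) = -853955 / 207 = -4125.39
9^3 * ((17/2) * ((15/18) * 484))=2499255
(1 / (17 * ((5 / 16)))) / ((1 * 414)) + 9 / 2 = 4.50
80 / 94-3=-101 / 47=-2.15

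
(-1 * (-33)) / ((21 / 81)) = 891 / 7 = 127.29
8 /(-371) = -8 /371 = -0.02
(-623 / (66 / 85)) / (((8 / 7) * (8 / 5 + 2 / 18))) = -794325 / 1936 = -410.29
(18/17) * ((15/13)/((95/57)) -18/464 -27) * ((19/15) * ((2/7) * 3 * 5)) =-13587831/89726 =-151.44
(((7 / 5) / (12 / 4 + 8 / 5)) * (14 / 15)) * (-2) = -196 / 345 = -0.57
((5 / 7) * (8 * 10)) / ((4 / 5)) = 500 / 7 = 71.43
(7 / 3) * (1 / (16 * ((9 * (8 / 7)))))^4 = 0.00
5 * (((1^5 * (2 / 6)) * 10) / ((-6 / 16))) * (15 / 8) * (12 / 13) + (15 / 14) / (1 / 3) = -13415 / 182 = -73.71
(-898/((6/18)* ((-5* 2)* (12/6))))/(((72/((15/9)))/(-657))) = -32777/16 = -2048.56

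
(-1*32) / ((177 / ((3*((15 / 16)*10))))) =-300 / 59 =-5.08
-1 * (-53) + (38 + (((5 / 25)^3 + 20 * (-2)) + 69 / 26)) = 174401 / 3250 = 53.66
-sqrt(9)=-3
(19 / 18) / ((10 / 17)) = 323 / 180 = 1.79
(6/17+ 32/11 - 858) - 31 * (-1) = -154039/187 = -823.74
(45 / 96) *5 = 2.34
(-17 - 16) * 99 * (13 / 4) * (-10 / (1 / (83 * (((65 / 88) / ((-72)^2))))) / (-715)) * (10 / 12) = -26975 / 18432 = -1.46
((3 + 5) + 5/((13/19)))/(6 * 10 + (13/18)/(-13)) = 0.26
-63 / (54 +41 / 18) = -1134 / 1013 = -1.12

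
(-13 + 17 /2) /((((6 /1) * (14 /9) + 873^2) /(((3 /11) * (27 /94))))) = -2187 /4728306220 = -0.00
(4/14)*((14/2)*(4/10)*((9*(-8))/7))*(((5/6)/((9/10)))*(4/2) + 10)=-2048/21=-97.52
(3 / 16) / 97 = 3 / 1552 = 0.00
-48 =-48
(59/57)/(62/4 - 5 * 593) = -118/336243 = -0.00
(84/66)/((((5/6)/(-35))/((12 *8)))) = -56448/11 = -5131.64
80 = 80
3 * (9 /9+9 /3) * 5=60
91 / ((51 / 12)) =364 / 17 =21.41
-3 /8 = -0.38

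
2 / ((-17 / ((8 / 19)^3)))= -1024 / 116603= -0.01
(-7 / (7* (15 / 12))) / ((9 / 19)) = -76 / 45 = -1.69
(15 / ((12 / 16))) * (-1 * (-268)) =5360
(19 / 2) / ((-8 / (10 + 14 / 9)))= -247 / 18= -13.72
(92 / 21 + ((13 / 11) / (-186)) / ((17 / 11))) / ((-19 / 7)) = -96877 / 60078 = -1.61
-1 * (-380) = 380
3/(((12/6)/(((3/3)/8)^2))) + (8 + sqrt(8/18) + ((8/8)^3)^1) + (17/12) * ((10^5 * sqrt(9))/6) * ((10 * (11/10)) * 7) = 2094403721/384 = 5454176.36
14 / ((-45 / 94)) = -1316 / 45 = -29.24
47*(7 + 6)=611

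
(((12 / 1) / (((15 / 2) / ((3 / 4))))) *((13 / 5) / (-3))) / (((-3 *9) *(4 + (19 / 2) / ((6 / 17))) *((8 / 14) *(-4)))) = -13 / 23850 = -0.00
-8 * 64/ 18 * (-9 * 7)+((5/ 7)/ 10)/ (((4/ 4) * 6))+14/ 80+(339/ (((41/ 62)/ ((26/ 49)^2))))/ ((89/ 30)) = 1935364892059/ 1051349880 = 1840.84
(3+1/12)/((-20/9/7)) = -777/80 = -9.71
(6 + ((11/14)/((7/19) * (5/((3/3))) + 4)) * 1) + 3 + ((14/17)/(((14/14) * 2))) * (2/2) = 252193/26418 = 9.55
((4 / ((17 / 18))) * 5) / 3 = 120 / 17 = 7.06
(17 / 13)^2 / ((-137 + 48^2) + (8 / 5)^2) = 7225 / 9166391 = 0.00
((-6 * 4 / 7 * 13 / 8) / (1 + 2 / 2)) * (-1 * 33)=1287 / 14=91.93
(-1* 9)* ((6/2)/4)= -27/4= -6.75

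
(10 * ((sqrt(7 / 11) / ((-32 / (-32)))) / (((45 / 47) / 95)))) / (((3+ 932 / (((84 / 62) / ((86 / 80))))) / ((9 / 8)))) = 468825 * sqrt(77) / 3430339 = 1.20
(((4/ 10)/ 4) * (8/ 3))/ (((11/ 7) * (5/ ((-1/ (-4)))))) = 0.01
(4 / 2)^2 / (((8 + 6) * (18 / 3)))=1 / 21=0.05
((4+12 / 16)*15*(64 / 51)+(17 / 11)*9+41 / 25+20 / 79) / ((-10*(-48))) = 4857271 / 22159500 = 0.22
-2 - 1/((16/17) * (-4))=-111/64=-1.73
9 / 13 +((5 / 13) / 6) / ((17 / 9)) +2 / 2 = 763 / 442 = 1.73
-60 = -60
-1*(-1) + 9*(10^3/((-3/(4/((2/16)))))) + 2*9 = -95981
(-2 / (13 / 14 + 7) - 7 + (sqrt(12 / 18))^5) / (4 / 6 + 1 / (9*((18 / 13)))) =-43470 / 4477 + 24*sqrt(6) / 121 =-9.22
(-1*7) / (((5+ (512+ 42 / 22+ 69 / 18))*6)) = -77 / 34501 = -0.00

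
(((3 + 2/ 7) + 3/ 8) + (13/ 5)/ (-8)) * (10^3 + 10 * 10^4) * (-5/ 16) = -5895875/ 56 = -105283.48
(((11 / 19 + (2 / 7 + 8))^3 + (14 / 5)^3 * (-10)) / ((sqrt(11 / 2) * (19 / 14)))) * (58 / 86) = 101.09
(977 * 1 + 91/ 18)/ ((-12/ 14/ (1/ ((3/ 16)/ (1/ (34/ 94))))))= -23262932/ 1377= -16893.92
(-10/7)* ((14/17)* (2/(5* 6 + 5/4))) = -32/425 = -0.08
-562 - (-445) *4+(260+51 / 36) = 17753 / 12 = 1479.42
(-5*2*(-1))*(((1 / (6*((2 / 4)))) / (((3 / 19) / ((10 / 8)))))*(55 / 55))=475 / 18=26.39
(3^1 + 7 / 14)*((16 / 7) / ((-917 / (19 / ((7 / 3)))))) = -456 / 6419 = -0.07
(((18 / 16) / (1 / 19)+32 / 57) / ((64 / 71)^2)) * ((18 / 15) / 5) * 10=64.79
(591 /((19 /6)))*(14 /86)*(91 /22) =1129401 /8987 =125.67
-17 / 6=-2.83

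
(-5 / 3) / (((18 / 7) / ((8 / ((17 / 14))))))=-4.27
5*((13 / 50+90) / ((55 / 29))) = 130877 / 550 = 237.96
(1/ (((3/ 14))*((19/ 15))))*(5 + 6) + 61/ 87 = 68149/ 1653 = 41.23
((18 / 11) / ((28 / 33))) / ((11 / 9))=243 / 154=1.58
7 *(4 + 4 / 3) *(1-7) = -224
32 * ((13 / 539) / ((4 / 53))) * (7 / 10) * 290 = 159848 / 77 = 2075.95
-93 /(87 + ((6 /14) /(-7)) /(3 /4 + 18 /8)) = -4557 /4262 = -1.07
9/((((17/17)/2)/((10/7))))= 180/7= 25.71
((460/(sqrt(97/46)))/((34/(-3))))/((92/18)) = -135*sqrt(4462)/1649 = -5.47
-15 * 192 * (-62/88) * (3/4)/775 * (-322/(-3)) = 11592/55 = 210.76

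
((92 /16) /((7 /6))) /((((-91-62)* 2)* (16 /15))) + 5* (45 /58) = 853465 /220864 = 3.86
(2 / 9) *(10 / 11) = 20 / 99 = 0.20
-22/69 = -0.32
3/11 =0.27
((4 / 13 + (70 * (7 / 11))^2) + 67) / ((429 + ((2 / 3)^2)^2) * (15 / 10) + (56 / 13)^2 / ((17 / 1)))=38513106450 / 12105951869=3.18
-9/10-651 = -6519/10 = -651.90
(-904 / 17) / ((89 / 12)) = -10848 / 1513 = -7.17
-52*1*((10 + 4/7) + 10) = -7488/7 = -1069.71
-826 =-826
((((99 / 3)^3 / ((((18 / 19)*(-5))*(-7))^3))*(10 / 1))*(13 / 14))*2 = 118681277 / 6482700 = 18.31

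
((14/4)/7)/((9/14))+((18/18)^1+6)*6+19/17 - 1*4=6104/153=39.90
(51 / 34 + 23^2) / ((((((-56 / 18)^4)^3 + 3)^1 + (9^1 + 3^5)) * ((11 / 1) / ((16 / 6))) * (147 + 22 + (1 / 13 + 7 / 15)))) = 77911011933648660 / 84477240098409171885641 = 0.00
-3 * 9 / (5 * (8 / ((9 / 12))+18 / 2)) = -81 / 295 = -0.27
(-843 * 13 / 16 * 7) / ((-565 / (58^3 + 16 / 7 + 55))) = 1656197.06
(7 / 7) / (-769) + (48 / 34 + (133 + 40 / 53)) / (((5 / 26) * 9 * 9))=162306959 / 18707463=8.68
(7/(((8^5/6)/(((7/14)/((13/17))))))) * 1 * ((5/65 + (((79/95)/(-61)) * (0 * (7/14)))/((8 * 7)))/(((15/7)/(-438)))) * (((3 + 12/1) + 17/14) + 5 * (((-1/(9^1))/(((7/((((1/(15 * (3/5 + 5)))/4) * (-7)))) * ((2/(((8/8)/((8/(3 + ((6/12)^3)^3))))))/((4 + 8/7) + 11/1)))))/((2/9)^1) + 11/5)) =-1302523166957/3629247365120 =-0.36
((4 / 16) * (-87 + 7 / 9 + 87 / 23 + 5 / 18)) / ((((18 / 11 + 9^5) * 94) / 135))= -1870825 / 3744912624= -0.00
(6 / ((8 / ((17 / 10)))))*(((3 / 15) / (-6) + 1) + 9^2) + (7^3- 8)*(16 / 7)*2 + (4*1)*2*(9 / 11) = 50588431 / 30800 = 1642.48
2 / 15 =0.13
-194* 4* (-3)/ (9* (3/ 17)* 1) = 1465.78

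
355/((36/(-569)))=-201995/36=-5610.97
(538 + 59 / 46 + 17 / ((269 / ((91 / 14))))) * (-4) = -13356332 / 6187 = -2158.77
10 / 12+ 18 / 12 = 7 / 3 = 2.33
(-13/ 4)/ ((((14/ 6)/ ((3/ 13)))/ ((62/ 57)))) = -93/ 266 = -0.35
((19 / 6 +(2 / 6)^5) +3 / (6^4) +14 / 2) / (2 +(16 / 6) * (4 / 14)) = 276871 / 75168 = 3.68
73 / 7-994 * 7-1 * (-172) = -47429 / 7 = -6775.57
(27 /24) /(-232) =-9 /1856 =-0.00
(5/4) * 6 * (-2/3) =-5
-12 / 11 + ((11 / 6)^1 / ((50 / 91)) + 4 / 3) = 3.58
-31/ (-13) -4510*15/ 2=-439694/ 13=-33822.62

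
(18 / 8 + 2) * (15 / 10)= 51 / 8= 6.38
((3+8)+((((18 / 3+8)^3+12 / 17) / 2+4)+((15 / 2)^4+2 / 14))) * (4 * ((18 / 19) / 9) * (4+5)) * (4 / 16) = 77995503 / 18088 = 4312.00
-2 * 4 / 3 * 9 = -24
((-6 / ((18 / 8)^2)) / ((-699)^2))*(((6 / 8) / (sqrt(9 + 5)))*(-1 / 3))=4*sqrt(14) / 92345589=0.00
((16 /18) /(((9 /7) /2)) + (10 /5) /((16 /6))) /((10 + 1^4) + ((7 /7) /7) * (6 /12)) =4837 /25110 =0.19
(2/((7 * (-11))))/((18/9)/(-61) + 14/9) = -549/32186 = -0.02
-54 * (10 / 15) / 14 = -2.57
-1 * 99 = -99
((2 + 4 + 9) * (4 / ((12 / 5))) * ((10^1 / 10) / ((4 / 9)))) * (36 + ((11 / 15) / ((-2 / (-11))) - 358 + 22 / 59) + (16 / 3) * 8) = -7299315 / 472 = -15464.65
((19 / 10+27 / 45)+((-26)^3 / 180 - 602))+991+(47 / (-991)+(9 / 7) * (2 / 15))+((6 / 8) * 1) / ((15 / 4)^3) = 4588728409 / 15608250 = 293.99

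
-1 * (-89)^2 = -7921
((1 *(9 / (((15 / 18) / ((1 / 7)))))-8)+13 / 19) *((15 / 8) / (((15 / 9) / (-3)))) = 103653 / 5320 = 19.48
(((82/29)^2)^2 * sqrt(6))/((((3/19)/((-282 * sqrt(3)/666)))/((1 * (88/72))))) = -444119204848 * sqrt(2)/706573719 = -888.91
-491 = -491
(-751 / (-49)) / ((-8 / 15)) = -11265 / 392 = -28.74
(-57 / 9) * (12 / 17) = -76 / 17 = -4.47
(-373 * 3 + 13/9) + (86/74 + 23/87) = -10778458/9657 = -1116.13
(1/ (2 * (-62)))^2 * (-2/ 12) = -0.00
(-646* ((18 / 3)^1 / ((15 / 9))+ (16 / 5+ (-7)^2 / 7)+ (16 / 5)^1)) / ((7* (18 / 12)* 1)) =-21964 / 21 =-1045.90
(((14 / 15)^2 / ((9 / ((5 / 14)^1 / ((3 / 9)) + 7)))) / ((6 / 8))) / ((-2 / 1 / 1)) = -3164 / 6075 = -0.52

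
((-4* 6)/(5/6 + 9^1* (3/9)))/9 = -16/23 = -0.70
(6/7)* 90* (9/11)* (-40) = -194400/77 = -2524.68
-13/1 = -13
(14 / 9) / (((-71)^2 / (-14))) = -196 / 45369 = -0.00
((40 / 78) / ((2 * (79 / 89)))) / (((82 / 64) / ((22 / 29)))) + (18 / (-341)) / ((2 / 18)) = -379799098 / 1249188369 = -0.30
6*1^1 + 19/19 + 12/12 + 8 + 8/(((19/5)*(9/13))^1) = 3256/171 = 19.04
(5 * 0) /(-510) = 0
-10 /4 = -5 /2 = -2.50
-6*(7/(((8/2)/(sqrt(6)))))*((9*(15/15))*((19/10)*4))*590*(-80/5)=6779808*sqrt(6)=16607070.15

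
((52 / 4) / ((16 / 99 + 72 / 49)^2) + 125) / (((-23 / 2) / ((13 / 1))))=-105701525969 / 719897056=-146.83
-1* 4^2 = -16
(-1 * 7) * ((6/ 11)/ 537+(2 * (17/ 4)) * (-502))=58812047/ 1969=29868.99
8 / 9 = 0.89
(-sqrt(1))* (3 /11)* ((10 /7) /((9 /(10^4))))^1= -100000 /231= -432.90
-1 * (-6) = 6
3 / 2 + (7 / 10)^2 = 199 / 100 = 1.99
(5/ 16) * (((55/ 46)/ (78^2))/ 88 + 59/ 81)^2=1077124042527245/ 6496494119092224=0.17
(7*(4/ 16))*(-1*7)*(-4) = 49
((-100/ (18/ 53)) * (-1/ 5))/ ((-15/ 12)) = -424/ 9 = -47.11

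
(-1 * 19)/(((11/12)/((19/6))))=-722/11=-65.64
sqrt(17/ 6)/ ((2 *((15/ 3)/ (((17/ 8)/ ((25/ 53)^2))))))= 47753 *sqrt(102)/ 300000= 1.61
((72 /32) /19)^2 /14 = 81 /80864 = 0.00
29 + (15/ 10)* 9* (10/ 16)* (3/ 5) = 545/ 16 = 34.06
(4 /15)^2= 16 /225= 0.07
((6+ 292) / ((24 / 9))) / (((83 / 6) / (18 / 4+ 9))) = 109.06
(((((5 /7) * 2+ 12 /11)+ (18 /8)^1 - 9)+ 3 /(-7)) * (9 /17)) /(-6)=615 /1496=0.41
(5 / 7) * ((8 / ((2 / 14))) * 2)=80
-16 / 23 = -0.70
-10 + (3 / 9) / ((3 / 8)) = -82 / 9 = -9.11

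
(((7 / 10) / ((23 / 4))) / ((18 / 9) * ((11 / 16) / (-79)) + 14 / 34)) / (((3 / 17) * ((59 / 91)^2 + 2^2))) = 21175113232 / 53507907825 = 0.40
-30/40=-3/4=-0.75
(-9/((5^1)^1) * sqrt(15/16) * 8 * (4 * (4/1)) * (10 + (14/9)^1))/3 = -3328 * sqrt(15)/15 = -859.29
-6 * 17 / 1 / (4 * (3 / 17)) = -289 / 2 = -144.50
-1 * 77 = -77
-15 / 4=-3.75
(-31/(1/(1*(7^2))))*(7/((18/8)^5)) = -10888192/59049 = -184.39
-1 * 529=-529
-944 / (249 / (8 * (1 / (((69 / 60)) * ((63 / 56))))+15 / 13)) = -18639280 / 670059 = -27.82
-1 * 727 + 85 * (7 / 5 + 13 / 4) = -1327 / 4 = -331.75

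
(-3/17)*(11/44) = -3/68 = -0.04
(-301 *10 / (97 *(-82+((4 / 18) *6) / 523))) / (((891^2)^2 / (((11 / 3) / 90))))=157423 / 6435105453271297242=0.00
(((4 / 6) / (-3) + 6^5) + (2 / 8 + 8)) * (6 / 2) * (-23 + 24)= 280225 / 12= 23352.08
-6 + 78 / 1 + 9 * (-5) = 27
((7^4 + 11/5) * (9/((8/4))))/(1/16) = 865152/5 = 173030.40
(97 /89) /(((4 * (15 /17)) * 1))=1649 /5340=0.31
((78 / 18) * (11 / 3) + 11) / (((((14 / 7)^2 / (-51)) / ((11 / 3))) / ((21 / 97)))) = -158389 / 582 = -272.15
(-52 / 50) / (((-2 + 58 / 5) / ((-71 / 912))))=923 / 109440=0.01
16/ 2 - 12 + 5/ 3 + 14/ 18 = -14/ 9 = -1.56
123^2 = 15129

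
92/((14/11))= 506/7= 72.29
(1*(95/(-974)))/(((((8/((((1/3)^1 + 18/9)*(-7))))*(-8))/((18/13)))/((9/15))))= -8379/405184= -0.02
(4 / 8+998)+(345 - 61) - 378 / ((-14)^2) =8964 / 7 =1280.57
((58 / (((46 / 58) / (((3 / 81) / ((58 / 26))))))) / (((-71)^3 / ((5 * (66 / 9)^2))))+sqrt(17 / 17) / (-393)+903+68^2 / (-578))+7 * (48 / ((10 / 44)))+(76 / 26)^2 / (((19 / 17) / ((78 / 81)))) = 40551705787106374 / 17033104390185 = 2380.76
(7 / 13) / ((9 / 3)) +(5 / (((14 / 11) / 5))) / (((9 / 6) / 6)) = 21499 / 273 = 78.75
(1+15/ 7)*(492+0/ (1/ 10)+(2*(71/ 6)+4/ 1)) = 1633.24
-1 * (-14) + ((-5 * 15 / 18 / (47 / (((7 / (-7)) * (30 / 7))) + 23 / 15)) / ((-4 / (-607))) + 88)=191339 / 1132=169.03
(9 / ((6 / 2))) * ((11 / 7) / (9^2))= 11 / 189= 0.06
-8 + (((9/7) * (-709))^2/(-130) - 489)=-43883051/6370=-6889.02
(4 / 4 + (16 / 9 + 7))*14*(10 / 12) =3080 / 27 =114.07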